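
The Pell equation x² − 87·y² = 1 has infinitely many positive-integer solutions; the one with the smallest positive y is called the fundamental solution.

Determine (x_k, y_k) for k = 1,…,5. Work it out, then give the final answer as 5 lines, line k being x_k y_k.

28 3
1567 168
87724 9405
4910977 526512
274926988 29475267

d=87: √d = [9; 3,18] (ℓ=2, even), read p_1/q_1
i=0: a=9 ⇒ p=9, q=1
i=1: a=3 ⇒ p=28, q=3
→ (28, 3).  Check: 28²=784, 87·3²=783, difference 1.
(x_2, y_2) = (28·28 + 87·3·3, 28·3 + 3·28) = (1567, 168)
(x_3, y_3) = (28·1567 + 87·3·168, 28·168 + 3·1567) = (87724, 9405)
(x_4, y_4) = (28·87724 + 87·3·9405, 28·9405 + 3·87724) = (4910977, 526512)
(x_5, y_5) = (28·4910977 + 87·3·526512, 28·526512 + 3·4910977) = (274926988, 29475267)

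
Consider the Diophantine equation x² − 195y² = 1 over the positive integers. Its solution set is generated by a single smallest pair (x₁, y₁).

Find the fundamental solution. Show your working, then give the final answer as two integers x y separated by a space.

√195 → a₀=13, period (1,26); ℓ=2 even so k=1
k=0  a_k=13  p_k/q_k = 13/1
k=1  a_k=1  p_k/q_k = 14/1
(x₁, y₁) = (14, 1);  14² − 195·1² = 1 ✓

14 1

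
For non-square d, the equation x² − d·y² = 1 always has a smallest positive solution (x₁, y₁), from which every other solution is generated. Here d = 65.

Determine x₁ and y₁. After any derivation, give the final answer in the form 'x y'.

129 16

d=65: √d = [8; 16] (ℓ=1, odd), read p_1/q_1
step 0: (8, 1)  from 8·(1,0) + (0,1)
step 1: (129, 16)  from 16·(8,1) + (1,0)
fundamental: x₁=129, y₁=16  (since 16641 − 65·256 = 1)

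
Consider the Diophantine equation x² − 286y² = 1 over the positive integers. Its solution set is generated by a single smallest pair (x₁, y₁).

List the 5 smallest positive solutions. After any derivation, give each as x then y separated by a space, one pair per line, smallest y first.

d=286: √d = [16; 1,10,3,3,2,3,3,10,1,32] (ℓ=10, even), read p_9/q_9
k=0  a_k=16  p_k/q_k = 16/1
…
k=2  a_k=10  p_k/q_k = 186/11
…
k=6  a_k=3  p_k/q_k = 15102/893
…
k=8  a_k=10  p_k/q_k = 512132/30283
k=9  a_k=1  p_k/q_k = 561835/33222
(x₁, y₁) = (561835, 33222);  561835² − 286·33222² = 1 ✓
n=2: (561835,33222)∘(561835,33222) = (561835·561835+286·33222·33222, 561835·33222+33222·561835) = (631317134449,37330564740)
n=3: (631317134449,37330564740)∘(561835,33222) = (561835·631317134449+286·33222·37330564740, 561835·37330564740+33222·631317134449) = (709392124465745995,41947235681362578)
n=4: (709392124465745995,41947235681362578)∘(561835,33222) = (561835·709392124465745995+286·33222·41947235681362578, 561835·41947235681362578+33222·709392124465745995) = (797122648497793485067201,47134850318039357456520)
n=5: (797122648497793485067201,47134850318039357456520)∘(561835,33222) = (561835·797122648497793485067201+286·33222·47134850318039357456520, 561835·47134850318039357456520+33222·797122648497793485067201) = (895702806436806213240996001675,52964017256829337557486465822)

561835 33222
631317134449 37330564740
709392124465745995 41947235681362578
797122648497793485067201 47134850318039357456520
895702806436806213240996001675 52964017256829337557486465822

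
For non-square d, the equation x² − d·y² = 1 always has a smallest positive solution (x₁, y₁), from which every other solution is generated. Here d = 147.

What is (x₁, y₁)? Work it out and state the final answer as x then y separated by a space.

97 8

d=147: √d = [12; 8,24] (ℓ=2, even), read p_1/q_1
k=0  a_k=12  p_k/q_k = 12/1
k=1  a_k=8  p_k/q_k = 97/8
→ (97, 8).  Check: 97²=9409, 147·8²=9408, difference 1.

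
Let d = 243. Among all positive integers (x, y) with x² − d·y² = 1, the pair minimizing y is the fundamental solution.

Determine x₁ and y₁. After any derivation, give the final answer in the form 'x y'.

√243 = [15; 1,1,2,3,15,3,2,1,1,30, …], period ℓ=10 (even) → k=9
i=0: a=15 ⇒ p=15, q=1
…
i=5: a=15 ⇒ p=4053, q=260
…
i=7: a=2 ⇒ p=28901, q=1854
i=8: a=1 ⇒ p=41325, q=2651
i=9: a=1 ⇒ p=70226, q=4505
fundamental: x₁=70226, y₁=4505  (since 4931691076 − 243·20295025 = 1)

70226 4505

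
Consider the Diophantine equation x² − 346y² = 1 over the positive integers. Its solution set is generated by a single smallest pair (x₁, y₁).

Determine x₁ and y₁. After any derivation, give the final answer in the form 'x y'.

√346 = [18; 1,1,1,1,36, …], period ℓ=5 (odd) → k=9
a_0=18:  p_0=18·1+0=18,  q_0=18·0+1=1
a_1=1:  p_1=1·18+1=19,  q_1=1·1+0=1
a_2=1:  p_2=1·19+18=37,  q_2=1·1+1=2
…
a_8=1:  p_8=1·6901+3497=10398,  q_8=1·371+188=559
a_9=1:  p_9=1·10398+6901=17299,  q_9=1·559+371=930
fundamental: x₁=17299, y₁=930  (since 299255401 − 346·864900 = 1)

17299 930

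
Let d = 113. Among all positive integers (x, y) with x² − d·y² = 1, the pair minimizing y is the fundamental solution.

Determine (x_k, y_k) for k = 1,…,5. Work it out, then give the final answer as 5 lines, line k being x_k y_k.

1204353 113296
2900932297217 272896754976
6987493029899166849 657328051091107760
16830816386073401651890177 1583310020631184911403584
40540488414026331506287881514113 3813728346553801555156190094544

d=113: √d = [10; 1,1,1,2,2,1,1,1,20] (ℓ=9, odd), read p_17/q_17
step 0: (10, 1)  from 10·(1,0) + (0,1)
step 1: (11, 1)  from 1·(10,1) + (1,0)
step 2: (21, 2)  from 1·(11,1) + (10,1)
step 3: (32, 3)  from 1·(21,2) + (11,1)
…
step 7: (489, 46)  from 1·(287,27) + (202,19)
step 8: (776, 73)  from 1·(489,46) + (287,27)
…
step 10: (16785, 1579)  from 1·(16009,1506) + (776,73)
step 11: (32794, 3085)  from 1·(16785,1579) + (16009,1506)
…
step 13: (131952, 12413)  from 2·(49579,4664) + (32794,3085)
step 14: (313483, 29490)  from 2·(131952,12413) + (49579,4664)
step 15: (445435, 41903)  from 1·(313483,29490) + (131952,12413)
step 16: (758918, 71393)  from 1·(445435,41903) + (313483,29490)
step 17: (1204353, 113296)  from 1·(758918,71393) + (445435,41903)
(x₁, y₁) = (1204353, 113296);  1204353² − 113·113296² = 1 ✓
n=2: (1204353,113296)∘(1204353,113296) = (1204353·1204353+113·113296·113296, 1204353·113296+113296·1204353) = (2900932297217,272896754976)
n=3: (2900932297217,272896754976)∘(1204353,113296) = (1204353·2900932297217+113·113296·272896754976, 1204353·272896754976+113296·2900932297217) = (6987493029899166849,657328051091107760)
n=4: (6987493029899166849,657328051091107760)∘(1204353,113296) = (1204353·6987493029899166849+113·113296·657328051091107760, 1204353·657328051091107760+113296·6987493029899166849) = (16830816386073401651890177,1583310020631184911403584)
n=5: (16830816386073401651890177,1583310020631184911403584)∘(1204353,113296) = (1204353·16830816386073401651890177+113·113296·1583310020631184911403584, 1204353·1583310020631184911403584+113296·16830816386073401651890177) = (40540488414026331506287881514113,3813728346553801555156190094544)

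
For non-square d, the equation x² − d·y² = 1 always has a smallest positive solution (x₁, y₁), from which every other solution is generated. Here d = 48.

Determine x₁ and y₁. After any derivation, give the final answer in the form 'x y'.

7 1

[6; 1,12] for √48; ℓ=2 ⇒ convergent index 1
i=0: a=6 ⇒ p=6, q=1
i=1: a=1 ⇒ p=7, q=1
(x₁, y₁) = (7, 1);  7² − 48·1² = 1 ✓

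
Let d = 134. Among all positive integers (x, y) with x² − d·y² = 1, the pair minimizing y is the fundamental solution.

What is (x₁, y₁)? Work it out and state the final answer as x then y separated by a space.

145925 12606

√134 = [11; 1,1,2,1,3,…,1,1,22, …], period ℓ=14 (even) → k=13
a_0=11:  p_0=11·1+0=11,  q_0=11·0+1=1
a_1=1:  p_1=1·11+1=12,  q_1=1·1+0=1
a_2=1:  p_2=1·12+11=23,  q_2=1·1+1=2
…
a_5=3:  p_5=3·81+58=301,  q_5=3·7+5=26
…
a_7=10:  p_7=10·382+301=4121,  q_7=10·33+26=356
a_8=1:  p_8=1·4121+382=4503,  q_8=1·356+33=389
a_9=3:  p_9=3·4503+4121=17630,  q_9=3·389+356=1523
a_10=1:  p_10=1·17630+4503=22133,  q_10=1·1523+389=1912
…
a_12=1:  p_12=1·61896+22133=84029,  q_12=1·5347+1912=7259
a_13=1:  p_13=1·84029+61896=145925,  q_13=1·7259+5347=12606
→ (145925, 12606).  Check: 145925²=21294105625, 134·12606²=21294105624, difference 1.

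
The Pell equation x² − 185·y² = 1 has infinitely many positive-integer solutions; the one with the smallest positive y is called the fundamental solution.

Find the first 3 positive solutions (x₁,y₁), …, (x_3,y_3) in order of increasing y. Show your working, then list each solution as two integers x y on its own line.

9249 680
171088001 12578640
3164785833249 232679682040

[13; 1,1,1,1,26] for √185; ℓ=5 ⇒ convergent index 9
step 0: (13, 1)  from 13·(1,0) + (0,1)
…
step 4: (68, 5)  from 1·(41,3) + (27,2)
step 5: (1809, 133)  from 26·(68,5) + (41,3)
step 6: (1877, 138)  from 1·(1809,133) + (68,5)
…
step 8: (5563, 409)  from 1·(3686,271) + (1877,138)
step 9: (9249, 680)  from 1·(5563,409) + (3686,271)
(x₁, y₁) = (9249, 680);  9249² − 185·680² = 1 ✓
k=2:  x_2 = 9249·9249+185·680·680 = 171088001,  y_2 = 9249·680+680·9249 = 12578640
k=3:  x_3 = 9249·171088001+185·680·12578640 = 3164785833249,  y_3 = 9249·12578640+680·171088001 = 232679682040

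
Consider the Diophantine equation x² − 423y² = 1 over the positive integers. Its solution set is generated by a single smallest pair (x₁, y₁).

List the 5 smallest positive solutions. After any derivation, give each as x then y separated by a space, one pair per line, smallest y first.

√423 → a₀=20, period (1,1,3,4,3,1,1,40); ℓ=8 even so k=7
step 0: (20, 1)  from 20·(1,0) + (0,1)
step 1: (21, 1)  from 1·(20,1) + (1,0)
step 2: (41, 2)  from 1·(21,1) + (20,1)
…
step 4: (617, 30)  from 4·(144,7) + (41,2)
…
step 6: (2612, 127)  from 1·(1995,97) + (617,30)
step 7: (4607, 224)  from 1·(2612,127) + (1995,97)
(x₁, y₁) = (4607, 224);  4607² − 423·224² = 1 ✓
(x_2, y_2) = (4607·4607 + 423·224·224, 4607·224 + 224·4607) = (42448897, 2063936)
(x_3, y_3) = (4607·42448897 + 423·224·2063936, 4607·2063936 + 224·42448897) = (391124132351, 19017106080)
(x_4, y_4) = (4607·391124132351 + 423·224·19017106080, 4607·19017106080 + 224·391124132351) = (3603817713033217, 175223613357184)
(x_5, y_5) = (4607·3603817713033217 + 423·224·175223613357184, 4607·175223613357184 + 224·3603817713033217) = (33205576016763929087, 1614510354455987296)

4607 224
42448897 2063936
391124132351 19017106080
3603817713033217 175223613357184
33205576016763929087 1614510354455987296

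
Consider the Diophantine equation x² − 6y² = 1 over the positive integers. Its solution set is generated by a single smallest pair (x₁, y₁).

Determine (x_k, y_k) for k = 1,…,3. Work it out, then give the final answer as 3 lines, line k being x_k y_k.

√6 = [2; 2,4, …], period ℓ=2 (even) → k=1
a_0=2:  p_0=2·1+0=2,  q_0=2·0+1=1
a_1=2:  p_1=2·2+1=5,  q_1=2·1+0=2
(x₁, y₁) = (5, 2);  5² − 6·2² = 1 ✓
(x_2, y_2) = (5·5 + 6·2·2, 5·2 + 2·5) = (49, 20)
(x_3, y_3) = (5·49 + 6·2·20, 5·20 + 2·49) = (485, 198)

5 2
49 20
485 198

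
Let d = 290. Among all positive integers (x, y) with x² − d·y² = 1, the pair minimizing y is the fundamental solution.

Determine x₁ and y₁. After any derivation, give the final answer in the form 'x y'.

579 34

d=290: √d = [17; 34] (ℓ=1, odd), read p_1/q_1
a_0=17:  p_0=17·1+0=17,  q_0=17·0+1=1
a_1=34:  p_1=34·17+1=579,  q_1=34·1+0=34
→ (579, 34).  Check: 579²=335241, 290·34²=335240, difference 1.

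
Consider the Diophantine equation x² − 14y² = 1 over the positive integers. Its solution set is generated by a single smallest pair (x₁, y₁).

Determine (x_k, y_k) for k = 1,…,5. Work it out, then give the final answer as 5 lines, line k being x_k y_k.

d=14: √d = [3; 1,2,1,6] (ℓ=4, even), read p_3/q_3
k=0  a_k=3  p_k/q_k = 3/1
k=1  a_k=1  p_k/q_k = 4/1
k=2  a_k=2  p_k/q_k = 11/3
k=3  a_k=1  p_k/q_k = 15/4
fundamental: x₁=15, y₁=4  (since 225 − 14·16 = 1)
n=2: (15,4)∘(15,4) = (15·15+14·4·4, 15·4+4·15) = (449,120)
n=3: (449,120)∘(15,4) = (15·449+14·4·120, 15·120+4·449) = (13455,3596)
n=4: (13455,3596)∘(15,4) = (15·13455+14·4·3596, 15·3596+4·13455) = (403201,107760)
n=5: (403201,107760)∘(15,4) = (15·403201+14·4·107760, 15·107760+4·403201) = (12082575,3229204)

15 4
449 120
13455 3596
403201 107760
12082575 3229204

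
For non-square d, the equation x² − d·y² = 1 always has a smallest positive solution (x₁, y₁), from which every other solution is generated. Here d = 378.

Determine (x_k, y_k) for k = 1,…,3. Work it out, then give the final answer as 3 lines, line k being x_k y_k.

√378 → a₀=19, period (2,3,1,4,1,3,2,38); ℓ=8 even so k=7
step 0: (19, 1)  from 19·(1,0) + (0,1)
step 1: (39, 2)  from 2·(19,1) + (1,0)
…
step 5: (1011, 52)  from 1·(836,43) + (175,9)
step 6: (3869, 199)  from 3·(1011,52) + (836,43)
step 7: (8749, 450)  from 2·(3869,199) + (1011,52)
(x₁, y₁) = (8749, 450);  8749² − 378·450² = 1 ✓
k=2:  x_2 = 8749·8749+378·450·450 = 153090001,  y_2 = 8749·450+450·8749 = 7874100
k=3:  x_3 = 8749·153090001+378·450·7874100 = 2678768828749,  y_3 = 8749·7874100+450·153090001 = 137781001350

8749 450
153090001 7874100
2678768828749 137781001350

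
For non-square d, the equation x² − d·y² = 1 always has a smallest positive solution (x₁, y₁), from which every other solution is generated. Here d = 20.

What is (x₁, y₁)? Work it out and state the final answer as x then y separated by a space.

d=20: √d = [4; 2,8] (ℓ=2, even), read p_1/q_1
i=0: a=4 ⇒ p=4, q=1
i=1: a=2 ⇒ p=9, q=2
(x₁, y₁) = (9, 2);  9² − 20·2² = 1 ✓

9 2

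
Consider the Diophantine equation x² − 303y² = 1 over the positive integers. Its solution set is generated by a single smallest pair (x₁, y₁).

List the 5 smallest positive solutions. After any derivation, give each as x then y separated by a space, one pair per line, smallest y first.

2524 145
12741151 731960
64317327724 3694933935
324673857609601 18652025771920
1638953568895938124 94155422401718225

d=303: √d = [17; 2,2,5,2,2,34] (ℓ=6, even), read p_5/q_5
k=0  a_k=17  p_k/q_k = 17/1
k=1  a_k=2  p_k/q_k = 35/2
…
k=3  a_k=5  p_k/q_k = 470/27
k=4  a_k=2  p_k/q_k = 1027/59
k=5  a_k=2  p_k/q_k = 2524/145
(x₁, y₁) = (2524, 145);  2524² − 303·145² = 1 ✓
(2524+145√303)^2 = 12741151 + 731960√303
(2524+145√303)^3 = 64317327724 + 3694933935√303
(2524+145√303)^4 = 324673857609601 + 18652025771920√303
(2524+145√303)^5 = 1638953568895938124 + 94155422401718225√303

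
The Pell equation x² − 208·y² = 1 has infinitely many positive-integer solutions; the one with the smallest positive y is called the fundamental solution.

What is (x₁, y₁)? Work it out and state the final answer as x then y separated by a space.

d=208: √d = [14; 2,2,1,2,2,28] (ℓ=6, even), read p_5/q_5
step 0: (14, 1)  from 14·(1,0) + (0,1)
…
step 4: (274, 19)  from 2·(101,7) + (72,5)
step 5: (649, 45)  from 2·(274,19) + (101,7)
→ (649, 45).  Check: 649²=421201, 208·45²=421200, difference 1.

649 45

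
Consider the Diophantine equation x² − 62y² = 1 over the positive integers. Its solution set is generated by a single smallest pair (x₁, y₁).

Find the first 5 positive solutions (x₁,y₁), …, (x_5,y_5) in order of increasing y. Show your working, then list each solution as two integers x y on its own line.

63 8
7937 1008
999999 127000
125991937 16000992
15873984063 2015997992

√62 = [7; 1,6,1,14, …], period ℓ=4 (even) → k=3
step 0: (7, 1)  from 7·(1,0) + (0,1)
step 1: (8, 1)  from 1·(7,1) + (1,0)
step 2: (55, 7)  from 6·(8,1) + (7,1)
step 3: (63, 8)  from 1·(55,7) + (8,1)
→ (63, 8).  Check: 63²=3969, 62·8²=3968, difference 1.
(63+8√62)^2 = 7937 + 1008√62
(63+8√62)^3 = 999999 + 127000√62
(63+8√62)^4 = 125991937 + 16000992√62
(63+8√62)^5 = 15873984063 + 2015997992√62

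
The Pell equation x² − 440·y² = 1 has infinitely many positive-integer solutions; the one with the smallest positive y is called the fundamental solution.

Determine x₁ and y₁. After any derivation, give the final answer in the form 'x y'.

21 1

√440 → a₀=20, period (1,40); ℓ=2 even so k=1
i=0: a=20 ⇒ p=20, q=1
i=1: a=1 ⇒ p=21, q=1
→ (21, 1).  Check: 21²=441, 440·1²=440, difference 1.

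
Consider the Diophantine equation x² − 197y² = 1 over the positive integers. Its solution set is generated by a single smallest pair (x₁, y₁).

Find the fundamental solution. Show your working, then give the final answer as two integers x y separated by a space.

393 28

√197 = [14; 28, …], period ℓ=1 (odd) → k=1
step 0: (14, 1)  from 14·(1,0) + (0,1)
step 1: (393, 28)  from 28·(14,1) + (1,0)
fundamental: x₁=393, y₁=28  (since 154449 − 197·784 = 1)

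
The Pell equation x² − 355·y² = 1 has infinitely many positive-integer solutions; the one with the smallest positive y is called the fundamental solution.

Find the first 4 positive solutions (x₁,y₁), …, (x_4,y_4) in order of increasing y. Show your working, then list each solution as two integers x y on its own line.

954809 50676
1823320452961 96771801768
3481845556741524089 184797174548553948
6648994948371812427335041 352892010866963721270096

√355 → a₀=18, period (1,5,3,3,1,6,1,3,3,5,1,36); ℓ=12 even so k=11
step 0: (18, 1)  from 18·(1,0) + (0,1)
…
step 2: (113, 6)  from 5·(19,1) + (18,1)
step 3: (358, 19)  from 3·(113,6) + (19,1)
step 4: (1187, 63)  from 3·(358,19) + (113,6)
…
step 7: (12002, 637)  from 1·(10457,555) + (1545,82)
step 8: (46463, 2466)  from 3·(12002,637) + (10457,555)
step 9: (151391, 8035)  from 3·(46463,2466) + (12002,637)
step 10: (803418, 42641)  from 5·(151391,8035) + (46463,2466)
step 11: (954809, 50676)  from 1·(803418,42641) + (151391,8035)
→ (954809, 50676).  Check: 954809²=911660226481, 355·50676²=911660226480, difference 1.
(954809+50676√355)^2 = 1823320452961 + 96771801768√355
(954809+50676√355)^3 = 3481845556741524089 + 184797174548553948√355
(954809+50676√355)^4 = 6648994948371812427335041 + 352892010866963721270096√355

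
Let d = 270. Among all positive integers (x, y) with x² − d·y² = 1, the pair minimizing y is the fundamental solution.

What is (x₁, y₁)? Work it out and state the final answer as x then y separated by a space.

5291 322

d=270: √d = [16; 2,3,6,3,2,32] (ℓ=6, even), read p_5/q_5
step 0: (16, 1)  from 16·(1,0) + (0,1)
step 1: (33, 2)  from 2·(16,1) + (1,0)
…
step 4: (2284, 139)  from 3·(723,44) + (115,7)
step 5: (5291, 322)  from 2·(2284,139) + (723,44)
fundamental: x₁=5291, y₁=322  (since 27994681 − 270·103684 = 1)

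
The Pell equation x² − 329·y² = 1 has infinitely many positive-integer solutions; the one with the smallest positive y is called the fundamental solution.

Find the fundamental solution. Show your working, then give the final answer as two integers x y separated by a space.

2376415 131016

√329 = [18; 7,4,2,1,1,4,1,1,2,4,7,36, …], period ℓ=12 (even) → k=11
step 0: (18, 1)  from 18·(1,0) + (0,1)
step 1: (127, 7)  from 7·(18,1) + (1,0)
step 2: (526, 29)  from 4·(127,7) + (18,1)
…
step 5: (2884, 159)  from 1·(1705,94) + (1179,65)
step 6: (13241, 730)  from 4·(2884,159) + (1705,94)
step 7: (16125, 889)  from 1·(13241,730) + (2884,159)
…
step 9: (74857, 4127)  from 2·(29366,1619) + (16125,889)
step 10: (328794, 18127)  from 4·(74857,4127) + (29366,1619)
step 11: (2376415, 131016)  from 7·(328794,18127) + (74857,4127)
(x₁, y₁) = (2376415, 131016);  2376415² − 329·131016² = 1 ✓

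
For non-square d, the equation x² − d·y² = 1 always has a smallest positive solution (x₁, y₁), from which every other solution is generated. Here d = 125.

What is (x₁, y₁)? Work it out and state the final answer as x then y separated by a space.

[11; 5,1,1,5,22] for √125; ℓ=5 ⇒ convergent index 9
i=0: a=11 ⇒ p=11, q=1
i=1: a=5 ⇒ p=56, q=5
i=2: a=1 ⇒ p=67, q=6
…
i=6: a=5 ⇒ p=76317, q=6826
i=7: a=1 ⇒ p=91444, q=8179
i=8: a=1 ⇒ p=167761, q=15005
i=9: a=5 ⇒ p=930249, q=83204
fundamental: x₁=930249, y₁=83204  (since 865363202001 − 125·6922905616 = 1)

930249 83204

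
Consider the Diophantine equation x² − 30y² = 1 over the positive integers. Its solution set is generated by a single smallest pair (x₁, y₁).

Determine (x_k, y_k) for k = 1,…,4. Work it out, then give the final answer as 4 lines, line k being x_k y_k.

11 2
241 44
5291 966
116161 21208

√30 = [5; 2,10, …], period ℓ=2 (even) → k=1
a_0=5:  p_0=5·1+0=5,  q_0=5·0+1=1
a_1=2:  p_1=2·5+1=11,  q_1=2·1+0=2
→ (11, 2).  Check: 11²=121, 30·2²=120, difference 1.
(11+2√30)^2 = 241 + 44√30
(11+2√30)^3 = 5291 + 966√30
(11+2√30)^4 = 116161 + 21208√30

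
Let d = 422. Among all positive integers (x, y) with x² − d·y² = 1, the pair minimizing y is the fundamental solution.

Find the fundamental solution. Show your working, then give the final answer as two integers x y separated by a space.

7022501 341850

√422 = [20; 1,1,5,2,1,…,1,1,40, …], period ℓ=14 (even) → k=13
k=0  a_k=20  p_k/q_k = 20/1
…
k=2  a_k=1  p_k/q_k = 41/2
k=3  a_k=5  p_k/q_k = 226/11
k=4  a_k=2  p_k/q_k = 493/24
…
k=6  a_k=3  p_k/q_k = 2650/129
k=7  a_k=20  p_k/q_k = 53719/2615
k=8  a_k=3  p_k/q_k = 163807/7974
k=9  a_k=1  p_k/q_k = 217526/10589
…
k=11  a_k=5  p_k/q_k = 3211821/156349
k=12  a_k=1  p_k/q_k = 3810680/185501
k=13  a_k=1  p_k/q_k = 7022501/341850
→ (7022501, 341850).  Check: 7022501²=49315520295001, 422·341850²=49315520295000, difference 1.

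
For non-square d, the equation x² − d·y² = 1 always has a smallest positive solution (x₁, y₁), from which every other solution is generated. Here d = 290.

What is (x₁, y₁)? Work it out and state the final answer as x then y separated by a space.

d=290: √d = [17; 34] (ℓ=1, odd), read p_1/q_1
a_0=17:  p_0=17·1+0=17,  q_0=17·0+1=1
a_1=34:  p_1=34·17+1=579,  q_1=34·1+0=34
fundamental: x₁=579, y₁=34  (since 335241 − 290·1156 = 1)

579 34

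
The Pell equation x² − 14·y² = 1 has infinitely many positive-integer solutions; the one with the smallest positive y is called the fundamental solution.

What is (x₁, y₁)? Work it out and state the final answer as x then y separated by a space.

d=14: √d = [3; 1,2,1,6] (ℓ=4, even), read p_3/q_3
step 0: (3, 1)  from 3·(1,0) + (0,1)
…
step 2: (11, 3)  from 2·(4,1) + (3,1)
step 3: (15, 4)  from 1·(11,3) + (4,1)
(x₁, y₁) = (15, 4);  15² − 14·4² = 1 ✓

15 4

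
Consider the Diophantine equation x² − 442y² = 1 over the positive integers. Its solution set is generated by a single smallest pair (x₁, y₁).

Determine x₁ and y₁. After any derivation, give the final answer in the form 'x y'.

√442 = [21; 42, …], period ℓ=1 (odd) → k=1
i=0: a=21 ⇒ p=21, q=1
i=1: a=42 ⇒ p=883, q=42
→ (883, 42).  Check: 883²=779689, 442·42²=779688, difference 1.

883 42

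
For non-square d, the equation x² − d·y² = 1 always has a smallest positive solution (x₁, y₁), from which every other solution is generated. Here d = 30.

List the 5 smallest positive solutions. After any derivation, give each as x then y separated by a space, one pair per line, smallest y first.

d=30: √d = [5; 2,10] (ℓ=2, even), read p_1/q_1
i=0: a=5 ⇒ p=5, q=1
i=1: a=2 ⇒ p=11, q=2
fundamental: x₁=11, y₁=2  (since 121 − 30·4 = 1)
n=2: (11,2)∘(11,2) = (11·11+30·2·2, 11·2+2·11) = (241,44)
n=3: (241,44)∘(11,2) = (11·241+30·2·44, 11·44+2·241) = (5291,966)
n=4: (5291,966)∘(11,2) = (11·5291+30·2·966, 11·966+2·5291) = (116161,21208)
n=5: (116161,21208)∘(11,2) = (11·116161+30·2·21208, 11·21208+2·116161) = (2550251,465610)

11 2
241 44
5291 966
116161 21208
2550251 465610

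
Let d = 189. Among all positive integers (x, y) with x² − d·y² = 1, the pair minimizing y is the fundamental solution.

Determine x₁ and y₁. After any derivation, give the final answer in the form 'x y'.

[13; 1,2,1,26] for √189; ℓ=4 ⇒ convergent index 3
a_0=13:  p_0=13·1+0=13,  q_0=13·0+1=1
a_1=1:  p_1=1·13+1=14,  q_1=1·1+0=1
a_2=2:  p_2=2·14+13=41,  q_2=2·1+1=3
a_3=1:  p_3=1·41+14=55,  q_3=1·3+1=4
fundamental: x₁=55, y₁=4  (since 3025 − 189·16 = 1)

55 4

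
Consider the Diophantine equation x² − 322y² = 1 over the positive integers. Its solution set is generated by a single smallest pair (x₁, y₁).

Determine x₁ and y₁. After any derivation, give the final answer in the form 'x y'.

323 18

d=322: √d = [17; 1,16,1,34] (ℓ=4, even), read p_3/q_3
a_0=17:  p_0=17·1+0=17,  q_0=17·0+1=1
a_1=1:  p_1=1·17+1=18,  q_1=1·1+0=1
a_2=16:  p_2=16·18+17=305,  q_2=16·1+1=17
a_3=1:  p_3=1·305+18=323,  q_3=1·17+1=18
→ (323, 18).  Check: 323²=104329, 322·18²=104328, difference 1.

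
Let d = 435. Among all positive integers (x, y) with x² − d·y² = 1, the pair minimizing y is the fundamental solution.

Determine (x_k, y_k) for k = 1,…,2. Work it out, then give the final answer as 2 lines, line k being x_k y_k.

146 7
42631 2044

d=435: √d = [20; 1,5,1,40] (ℓ=4, even), read p_3/q_3
step 0: (20, 1)  from 20·(1,0) + (0,1)
step 1: (21, 1)  from 1·(20,1) + (1,0)
step 2: (125, 6)  from 5·(21,1) + (20,1)
step 3: (146, 7)  from 1·(125,6) + (21,1)
fundamental: x₁=146, y₁=7  (since 21316 − 435·49 = 1)
n=2: (146,7)∘(146,7) = (146·146+435·7·7, 146·7+7·146) = (42631,2044)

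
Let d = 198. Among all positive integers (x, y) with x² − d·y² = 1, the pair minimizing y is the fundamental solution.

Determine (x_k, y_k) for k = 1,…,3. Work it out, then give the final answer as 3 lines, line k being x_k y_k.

197 14
77617 5516
30580901 2173290

[14; 14,28] for √198; ℓ=2 ⇒ convergent index 1
step 0: (14, 1)  from 14·(1,0) + (0,1)
step 1: (197, 14)  from 14·(14,1) + (1,0)
(x₁, y₁) = (197, 14);  197² − 198·14² = 1 ✓
(197+14√198)^2 = 77617 + 5516√198
(197+14√198)^3 = 30580901 + 2173290√198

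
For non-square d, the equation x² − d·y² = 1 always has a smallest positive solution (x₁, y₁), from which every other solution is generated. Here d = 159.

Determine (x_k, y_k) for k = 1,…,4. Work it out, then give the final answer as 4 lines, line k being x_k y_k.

1324 105
3505951 278040
9283756924 736249815
24583384828801 1949589232080

d=159: √d = [12; 1,1,1,1,3,1,1,1,1,24] (ℓ=10, even), read p_9/q_9
k=0  a_k=12  p_k/q_k = 12/1
k=1  a_k=1  p_k/q_k = 13/1
k=2  a_k=1  p_k/q_k = 25/2
…
k=4  a_k=1  p_k/q_k = 63/5
…
k=7  a_k=1  p_k/q_k = 517/41
k=8  a_k=1  p_k/q_k = 807/64
k=9  a_k=1  p_k/q_k = 1324/105
→ (1324, 105).  Check: 1324²=1752976, 159·105²=1752975, difference 1.
(x_2, y_2) = (1324·1324 + 159·105·105, 1324·105 + 105·1324) = (3505951, 278040)
(x_3, y_3) = (1324·3505951 + 159·105·278040, 1324·278040 + 105·3505951) = (9283756924, 736249815)
(x_4, y_4) = (1324·9283756924 + 159·105·736249815, 1324·736249815 + 105·9283756924) = (24583384828801, 1949589232080)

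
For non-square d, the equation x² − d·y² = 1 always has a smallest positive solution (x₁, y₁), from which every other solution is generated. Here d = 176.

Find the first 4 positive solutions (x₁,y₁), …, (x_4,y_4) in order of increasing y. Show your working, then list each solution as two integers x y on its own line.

199 15
79201 5970
31521799 2376045
12545596801 945659940

[13; 3,1,3,26] for √176; ℓ=4 ⇒ convergent index 3
a_0=13:  p_0=13·1+0=13,  q_0=13·0+1=1
a_1=3:  p_1=3·13+1=40,  q_1=3·1+0=3
a_2=1:  p_2=1·40+13=53,  q_2=1·3+1=4
a_3=3:  p_3=3·53+40=199,  q_3=3·4+3=15
fundamental: x₁=199, y₁=15  (since 39601 − 176·225 = 1)
n=2: (199,15)∘(199,15) = (199·199+176·15·15, 199·15+15·199) = (79201,5970)
n=3: (79201,5970)∘(199,15) = (199·79201+176·15·5970, 199·5970+15·79201) = (31521799,2376045)
n=4: (31521799,2376045)∘(199,15) = (199·31521799+176·15·2376045, 199·2376045+15·31521799) = (12545596801,945659940)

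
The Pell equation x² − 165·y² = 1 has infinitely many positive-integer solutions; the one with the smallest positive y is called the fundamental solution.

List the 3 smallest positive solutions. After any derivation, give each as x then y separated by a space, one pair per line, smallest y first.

1079 84
2328481 181272
5024860919 391184892

[12; 1,5,2,5,1,24] for √165; ℓ=6 ⇒ convergent index 5
a_0=12:  p_0=12·1+0=12,  q_0=12·0+1=1
a_1=1:  p_1=1·12+1=13,  q_1=1·1+0=1
a_2=5:  p_2=5·13+12=77,  q_2=5·1+1=6
…
a_4=5:  p_4=5·167+77=912,  q_4=5·13+6=71
a_5=1:  p_5=1·912+167=1079,  q_5=1·71+13=84
(x₁, y₁) = (1079, 84);  1079² − 165·84² = 1 ✓
k=2:  x_2 = 1079·1079+165·84·84 = 2328481,  y_2 = 1079·84+84·1079 = 181272
k=3:  x_3 = 1079·2328481+165·84·181272 = 5024860919,  y_3 = 1079·181272+84·2328481 = 391184892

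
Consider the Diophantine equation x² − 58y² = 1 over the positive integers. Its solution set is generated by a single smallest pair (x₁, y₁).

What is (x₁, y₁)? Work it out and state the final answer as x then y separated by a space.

19603 2574

[7; 1,1,1,1,1,1,14] for √58; ℓ=7 ⇒ convergent index 13
a_0=7:  p_0=7·1+0=7,  q_0=7·0+1=1
a_1=1:  p_1=1·7+1=8,  q_1=1·1+0=1
a_2=1:  p_2=1·8+7=15,  q_2=1·1+1=2
a_3=1:  p_3=1·15+8=23,  q_3=1·2+1=3
a_4=1:  p_4=1·23+15=38,  q_4=1·3+2=5
…
a_6=1:  p_6=1·61+38=99,  q_6=1·8+5=13
…
a_11=1:  p_11=1·4539+2993=7532,  q_11=1·596+393=989
a_12=1:  p_12=1·7532+4539=12071,  q_12=1·989+596=1585
a_13=1:  p_13=1·12071+7532=19603,  q_13=1·1585+989=2574
→ (19603, 2574).  Check: 19603²=384277609, 58·2574²=384277608, difference 1.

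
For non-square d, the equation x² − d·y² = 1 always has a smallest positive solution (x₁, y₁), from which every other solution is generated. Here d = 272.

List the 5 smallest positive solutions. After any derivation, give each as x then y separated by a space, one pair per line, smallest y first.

33 2
2177 132
143649 8710
9478657 574728
625447713 37923338

√272 → a₀=16, period (2,32); ℓ=2 even so k=1
step 0: (16, 1)  from 16·(1,0) + (0,1)
step 1: (33, 2)  from 2·(16,1) + (1,0)
fundamental: x₁=33, y₁=2  (since 1089 − 272·4 = 1)
k=2:  x_2 = 33·33+272·2·2 = 2177,  y_2 = 33·2+2·33 = 132
k=3:  x_3 = 33·2177+272·2·132 = 143649,  y_3 = 33·132+2·2177 = 8710
k=4:  x_4 = 33·143649+272·2·8710 = 9478657,  y_4 = 33·8710+2·143649 = 574728
k=5:  x_5 = 33·9478657+272·2·574728 = 625447713,  y_5 = 33·574728+2·9478657 = 37923338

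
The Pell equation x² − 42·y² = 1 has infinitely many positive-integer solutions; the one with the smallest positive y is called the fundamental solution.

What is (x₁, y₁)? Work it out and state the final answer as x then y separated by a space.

√42 = [6; 2,12, …], period ℓ=2 (even) → k=1
a_0=6:  p_0=6·1+0=6,  q_0=6·0+1=1
a_1=2:  p_1=2·6+1=13,  q_1=2·1+0=2
(x₁, y₁) = (13, 2);  13² − 42·2² = 1 ✓

13 2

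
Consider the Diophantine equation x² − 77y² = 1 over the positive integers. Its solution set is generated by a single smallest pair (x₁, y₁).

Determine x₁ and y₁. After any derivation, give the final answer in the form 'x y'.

√77 → a₀=8, period (1,3,2,3,1,16); ℓ=6 even so k=5
a_0=8:  p_0=8·1+0=8,  q_0=8·0+1=1
…
a_2=3:  p_2=3·9+8=35,  q_2=3·1+1=4
a_3=2:  p_3=2·35+9=79,  q_3=2·4+1=9
a_4=3:  p_4=3·79+35=272,  q_4=3·9+4=31
a_5=1:  p_5=1·272+79=351,  q_5=1·31+9=40
→ (351, 40).  Check: 351²=123201, 77·40²=123200, difference 1.

351 40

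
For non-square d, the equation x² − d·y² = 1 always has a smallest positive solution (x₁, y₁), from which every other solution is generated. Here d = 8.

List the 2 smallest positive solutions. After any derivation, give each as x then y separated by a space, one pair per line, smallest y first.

√8 = [2; 1,4, …], period ℓ=2 (even) → k=1
i=0: a=2 ⇒ p=2, q=1
i=1: a=1 ⇒ p=3, q=1
fundamental: x₁=3, y₁=1  (since 9 − 8·1 = 1)
(3+1√8)^2 = 17 + 6√8

3 1
17 6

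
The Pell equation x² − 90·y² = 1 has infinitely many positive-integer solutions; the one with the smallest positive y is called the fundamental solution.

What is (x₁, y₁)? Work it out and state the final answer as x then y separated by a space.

√90 → a₀=9, period (2,18); ℓ=2 even so k=1
a_0=9:  p_0=9·1+0=9,  q_0=9·0+1=1
a_1=2:  p_1=2·9+1=19,  q_1=2·1+0=2
(x₁, y₁) = (19, 2);  19² − 90·2² = 1 ✓

19 2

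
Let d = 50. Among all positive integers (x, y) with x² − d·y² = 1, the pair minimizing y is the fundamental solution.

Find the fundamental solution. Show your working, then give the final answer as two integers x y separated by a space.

99 14

√50 = [7; 14, …], period ℓ=1 (odd) → k=1
step 0: (7, 1)  from 7·(1,0) + (0,1)
step 1: (99, 14)  from 14·(7,1) + (1,0)
fundamental: x₁=99, y₁=14  (since 9801 − 50·196 = 1)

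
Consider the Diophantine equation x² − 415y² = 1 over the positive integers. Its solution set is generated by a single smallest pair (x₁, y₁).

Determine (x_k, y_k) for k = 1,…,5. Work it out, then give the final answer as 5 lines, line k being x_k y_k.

[20; 2,1,2,4,6,…,1,2,40] for √415; ℓ=16 ⇒ convergent index 15
i=0: a=20 ⇒ p=20, q=1
…
i=2: a=1 ⇒ p=61, q=3
i=3: a=2 ⇒ p=163, q=8
…
i=6: a=1 ⇒ p=5154, q=253
…
i=8: a=3 ⇒ p=33939, q=1666
…
i=10: a=1 ⇒ p=77473, q=3803
i=11: a=6 ⇒ p=508372, q=24955
i=12: a=4 ⇒ p=2110961, q=103623
…
i=14: a=1 ⇒ p=6841255, q=335824
i=15: a=2 ⇒ p=18412804, q=903849
→ (18412804, 903849).  Check: 18412804²=339031351142416, 415·903849²=339031351142415, difference 1.
n=2: (18412804,903849)∘(18412804,903849) = (18412804·18412804+415·903849·903849, 18412804·903849+903849·18412804) = (678062702284831,33284788965192)
n=3: (678062702284831,33284788965192)∘(18412804,903849) = (18412804·678062702284831+415·903849·33284788965192, 18412804·33284788965192+903849·678062702284831) = (24970071273761872339444,1225732590794885332887)
n=4: (24970071273761872339444,1225732590794885332887)∘(18412804,903849) = (18412804·24970071273761872339444+415·903849·1225732590794885332887, 18412804·1225732590794885332887+903849·24970071273761872339444) = (919538056459614718055705397121,45138347901436822389057205104)
n=5: (919538056459614718055705397121,45138347901436822389057205104)∘(18412804,903849) = (18412804·919538056459614718055705397121+415·903849·45138347901436822389057205104, 18412804·45138347901436822389057205104+903849·919538056459614718055705397121) = (33862548008263614468078655355989935124,1662247105585933832332453329850170345)

18412804 903849
678062702284831 33284788965192
24970071273761872339444 1225732590794885332887
919538056459614718055705397121 45138347901436822389057205104
33862548008263614468078655355989935124 1662247105585933832332453329850170345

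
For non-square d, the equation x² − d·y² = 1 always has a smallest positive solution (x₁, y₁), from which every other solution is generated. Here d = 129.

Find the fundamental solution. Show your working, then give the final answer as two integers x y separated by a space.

d=129: √d = [11; 2,1,3,1,6,1,3,1,2,22] (ℓ=10, even), read p_9/q_9
a_0=11:  p_0=11·1+0=11,  q_0=11·0+1=1
…
a_5=6:  p_5=6·159+125=1079,  q_5=6·14+11=95
…
a_8=1:  p_8=1·4793+1238=6031,  q_8=1·422+109=531
a_9=2:  p_9=2·6031+4793=16855,  q_9=2·531+422=1484
→ (16855, 1484).  Check: 16855²=284091025, 129·1484²=284091024, difference 1.

16855 1484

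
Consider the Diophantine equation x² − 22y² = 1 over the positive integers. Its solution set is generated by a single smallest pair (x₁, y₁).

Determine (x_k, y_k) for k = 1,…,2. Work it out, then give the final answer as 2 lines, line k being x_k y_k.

197 42
77617 16548

d=22: √d = [4; 1,2,4,2,1,8] (ℓ=6, even), read p_5/q_5
i=0: a=4 ⇒ p=4, q=1
i=1: a=1 ⇒ p=5, q=1
i=2: a=2 ⇒ p=14, q=3
i=3: a=4 ⇒ p=61, q=13
i=4: a=2 ⇒ p=136, q=29
i=5: a=1 ⇒ p=197, q=42
fundamental: x₁=197, y₁=42  (since 38809 − 22·1764 = 1)
k=2:  x_2 = 197·197+22·42·42 = 77617,  y_2 = 197·42+42·197 = 16548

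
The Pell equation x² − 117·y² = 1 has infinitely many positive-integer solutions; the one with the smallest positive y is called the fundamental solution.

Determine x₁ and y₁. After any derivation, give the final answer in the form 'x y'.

649 60

d=117: √d = [10; 1,4,2,4,1,20] (ℓ=6, even), read p_5/q_5
i=0: a=10 ⇒ p=10, q=1
…
i=2: a=4 ⇒ p=54, q=5
…
i=4: a=4 ⇒ p=530, q=49
i=5: a=1 ⇒ p=649, q=60
→ (649, 60).  Check: 649²=421201, 117·60²=421200, difference 1.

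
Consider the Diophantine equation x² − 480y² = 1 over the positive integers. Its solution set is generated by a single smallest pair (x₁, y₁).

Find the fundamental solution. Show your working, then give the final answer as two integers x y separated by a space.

√480 = [21; 1,9,1,42, …], period ℓ=4 (even) → k=3
a_0=21:  p_0=21·1+0=21,  q_0=21·0+1=1
a_1=1:  p_1=1·21+1=22,  q_1=1·1+0=1
a_2=9:  p_2=9·22+21=219,  q_2=9·1+1=10
a_3=1:  p_3=1·219+22=241,  q_3=1·10+1=11
→ (241, 11).  Check: 241²=58081, 480·11²=58080, difference 1.

241 11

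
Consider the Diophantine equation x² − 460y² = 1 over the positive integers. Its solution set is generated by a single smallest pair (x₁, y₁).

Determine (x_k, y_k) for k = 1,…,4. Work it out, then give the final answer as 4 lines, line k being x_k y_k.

2535751 118230
12860066268001 599603681460
65219851798297071751 3040891269731634690
330762608834754335913072001 15421886156225925189922920

d=460: √d = [21; 2,4,3,1,2,10,2,1,3,4,2,42] (ℓ=12, even), read p_11/q_11
step 0: (21, 1)  from 21·(1,0) + (0,1)
step 1: (43, 2)  from 2·(21,1) + (1,0)
step 2: (193, 9)  from 4·(43,2) + (21,1)
step 3: (622, 29)  from 3·(193,9) + (43,2)
step 4: (815, 38)  from 1·(622,29) + (193,9)
…
step 6: (23335, 1088)  from 10·(2252,105) + (815,38)
step 7: (48922, 2281)  from 2·(23335,1088) + (2252,105)
…
step 9: (265693, 12388)  from 3·(72257,3369) + (48922,2281)
step 10: (1135029, 52921)  from 4·(265693,12388) + (72257,3369)
step 11: (2535751, 118230)  from 2·(1135029,52921) + (265693,12388)
(x₁, y₁) = (2535751, 118230);  2535751² − 460·118230² = 1 ✓
(x_2, y_2) = (2535751·2535751 + 460·118230·118230, 2535751·118230 + 118230·2535751) = (12860066268001, 599603681460)
(x_3, y_3) = (2535751·12860066268001 + 460·118230·599603681460, 2535751·599603681460 + 118230·12860066268001) = (65219851798297071751, 3040891269731634690)
(x_4, y_4) = (2535751·65219851798297071751 + 460·118230·3040891269731634690, 2535751·3040891269731634690 + 118230·65219851798297071751) = (330762608834754335913072001, 15421886156225925189922920)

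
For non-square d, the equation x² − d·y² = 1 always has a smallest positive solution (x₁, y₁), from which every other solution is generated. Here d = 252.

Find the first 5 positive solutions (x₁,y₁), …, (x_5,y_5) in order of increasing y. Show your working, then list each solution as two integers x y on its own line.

√252 → a₀=15, period (1,6,1,30); ℓ=4 even so k=3
i=0: a=15 ⇒ p=15, q=1
i=1: a=1 ⇒ p=16, q=1
i=2: a=6 ⇒ p=111, q=7
i=3: a=1 ⇒ p=127, q=8
(x₁, y₁) = (127, 8);  127² − 252·8² = 1 ✓
(127+8√252)^2 = 32257 + 2032√252
(127+8√252)^3 = 8193151 + 516120√252
(127+8√252)^4 = 2081028097 + 131092448√252
(127+8√252)^5 = 528572943487 + 33296965672√252

127 8
32257 2032
8193151 516120
2081028097 131092448
528572943487 33296965672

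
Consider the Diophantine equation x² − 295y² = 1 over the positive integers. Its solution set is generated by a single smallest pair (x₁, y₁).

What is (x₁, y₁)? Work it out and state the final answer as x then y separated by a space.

√295 = [17; 5,1,2,3,2,6,2,3,2,1,5,34, …], period ℓ=12 (even) → k=11
a_0=17:  p_0=17·1+0=17,  q_0=17·0+1=1
a_1=5:  p_1=5·17+1=86,  q_1=5·1+0=5
…
a_4=3:  p_4=3·292+103=979,  q_4=3·17+6=57
a_5=2:  p_5=2·979+292=2250,  q_5=2·57+17=131
…
a_7=2:  p_7=2·14479+2250=31208,  q_7=2·843+131=1817
a_8=3:  p_8=3·31208+14479=108103,  q_8=3·1817+843=6294
a_9=2:  p_9=2·108103+31208=247414,  q_9=2·6294+1817=14405
a_10=1:  p_10=1·247414+108103=355517,  q_10=1·14405+6294=20699
a_11=5:  p_11=5·355517+247414=2024999,  q_11=5·20699+14405=117900
→ (2024999, 117900).  Check: 2024999²=4100620950001, 295·117900²=4100620950000, difference 1.

2024999 117900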